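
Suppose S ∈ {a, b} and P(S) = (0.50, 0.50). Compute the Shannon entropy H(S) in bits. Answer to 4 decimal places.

H(S) = −Σ p·log₂ p.
  −(0.50)·log₂(0.50) = 0.50000
  −(0.50)·log₂(0.50) = 0.50000
Sum: 0.50000 + 0.50000 = 1.0000 bits.

1.0000 bits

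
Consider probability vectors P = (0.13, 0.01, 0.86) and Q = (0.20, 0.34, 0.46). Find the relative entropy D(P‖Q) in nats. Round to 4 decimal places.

0.4468 nats

D(P‖Q) = Σ p·ln(p/q).
  0.13·ln(0.13/0.20) = -0.05600
  0.01·ln(0.01/0.34) = -0.03526
  0.86·ln(0.86/0.46) = 0.53811
D(P‖Q) = 0.4468 nats.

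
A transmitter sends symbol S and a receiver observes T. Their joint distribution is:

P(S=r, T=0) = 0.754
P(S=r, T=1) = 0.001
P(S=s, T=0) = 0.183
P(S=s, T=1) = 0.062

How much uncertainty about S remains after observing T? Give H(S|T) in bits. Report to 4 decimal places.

Chain rule: H(S|T) = H(S,T) − H(T).
Marginals: p(S) = (0.7550, 0.2450), p(T) = (0.9370, 0.0630).
H(S,T) = 1.0142 bits; H(T) = 0.3392 bits.
H(S|T) = 1.0142 − 0.3392 = 0.6750 bits.

0.6750 bits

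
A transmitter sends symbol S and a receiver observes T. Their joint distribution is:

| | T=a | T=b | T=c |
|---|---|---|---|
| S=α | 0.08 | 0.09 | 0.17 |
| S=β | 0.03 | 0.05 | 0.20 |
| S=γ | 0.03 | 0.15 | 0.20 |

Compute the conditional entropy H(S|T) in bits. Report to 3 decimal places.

Marginals: p(S) = (0.3400, 0.2800, 0.3800), p(T) = (0.1400, 0.2900, 0.5700).
H(S|T) = Σ p(T) · H(S|T=·).
  T=a: p=0.1400, H(S|T=a) = 1.4138
  T=b: p=0.2900, H(S|T=b) = 1.4531
  T=c: p=0.5700, H(S|T=c) = 1.5809
Weighted sum = 1.520 bits.

1.520 bits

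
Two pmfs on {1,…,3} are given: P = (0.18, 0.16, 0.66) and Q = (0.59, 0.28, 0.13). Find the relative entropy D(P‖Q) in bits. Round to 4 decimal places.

D(P‖Q) = Σ p·log₂(p/q).
  0.18·log₂(0.18/0.59) = -0.30829
  0.16·log₂(0.16/0.28) = -0.12918
  0.66·log₂(0.66/0.13) = 1.54701
D(P‖Q) = 1.1095 bits.

1.1095 bits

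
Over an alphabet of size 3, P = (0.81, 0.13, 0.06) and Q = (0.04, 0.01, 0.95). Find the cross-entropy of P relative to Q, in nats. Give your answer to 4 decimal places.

3.2090 nats

H(P,Q) = −Σ p·ln q.
  −0.81·ln(0.04) = 2.60729
  −0.13·ln(0.01) = 0.59867
  −0.06·ln(0.95) = 0.00308
H(P,Q) = 3.2090 nats.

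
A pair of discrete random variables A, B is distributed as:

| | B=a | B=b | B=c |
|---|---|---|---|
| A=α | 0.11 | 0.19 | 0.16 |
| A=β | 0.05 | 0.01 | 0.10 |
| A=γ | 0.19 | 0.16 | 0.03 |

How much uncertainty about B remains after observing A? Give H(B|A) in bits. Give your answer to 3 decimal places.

1.404 bits

Marginals: p(A) = (0.4600, 0.1600, 0.3800), p(B) = (0.3500, 0.3600, 0.2900).
H(B|A) = Σ p(A) · H(B|A=·).
  A=α: p=0.4600, H(B|A=α) = 1.5504
  A=β: p=0.1600, H(B|A=β) = 1.1982
  A=γ: p=0.3800, H(B|A=γ) = 1.3146
Weighted sum = 1.404 bits.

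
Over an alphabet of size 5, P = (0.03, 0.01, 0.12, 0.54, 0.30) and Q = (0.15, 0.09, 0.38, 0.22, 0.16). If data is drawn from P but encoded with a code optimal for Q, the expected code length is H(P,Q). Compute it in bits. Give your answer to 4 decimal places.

H(P,Q) = −Σ p·log₂ q.
  −0.03·log₂(0.15) = 0.08211
  −0.01·log₂(0.09) = 0.03474
  −0.12·log₂(0.38) = 0.16751
  −0.54·log₂(0.22) = 1.17959
  −0.30·log₂(0.16) = 0.79316
H(P,Q) = 2.2571 bits.

2.2571 bits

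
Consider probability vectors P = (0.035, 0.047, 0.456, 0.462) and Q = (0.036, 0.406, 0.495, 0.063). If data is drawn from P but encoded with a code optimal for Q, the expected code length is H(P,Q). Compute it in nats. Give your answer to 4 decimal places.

1.7566 nats

H(P,Q) = −Σ p·ln q.
  −0.035·ln(0.036) = 0.11635
  −0.047·ln(0.406) = 0.04237
  −0.456·ln(0.495) = 0.32066
  −0.462·ln(0.063) = 1.27725
H(P,Q) = 1.7566 nats.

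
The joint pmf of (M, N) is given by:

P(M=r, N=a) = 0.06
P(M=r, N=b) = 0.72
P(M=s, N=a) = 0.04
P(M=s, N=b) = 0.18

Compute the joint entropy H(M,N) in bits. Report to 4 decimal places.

1.2158 bits

H(M,N) = −Σ p(x,y)·log₂ p(x,y) over all 4 cells.
  cell (r,a): −0.06·log₂0.06 = 0.24353
  cell (r,b): −0.72·log₂0.72 = 0.34123
  cell (s,a): −0.04·log₂0.04 = 0.18575
  cell (s,b): −0.18·log₂0.18 = 0.44531
Sum = 1.2158 bits.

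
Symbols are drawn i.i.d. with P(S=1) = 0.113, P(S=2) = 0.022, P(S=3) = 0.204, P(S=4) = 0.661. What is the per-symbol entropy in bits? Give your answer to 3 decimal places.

H(S) = −Σ p·log₂ p.
  −(0.113)·log₂(0.113) = 0.3555
  −(0.022)·log₂(0.022) = 0.1211
  −(0.204)·log₂(0.204) = 0.4678
  −(0.661)·log₂(0.661) = 0.3948
Sum: 0.3555 + 0.1211 + 0.4678 + 0.3948 = 1.339 bits.

1.339 bits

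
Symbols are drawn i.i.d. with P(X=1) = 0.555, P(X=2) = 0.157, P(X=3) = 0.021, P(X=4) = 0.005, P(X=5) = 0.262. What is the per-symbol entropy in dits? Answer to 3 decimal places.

0.467 dits

H(X) = −Σ p·log₁₀ p.
  −(0.555)·log₁₀(0.555) = 0.1419
  −(0.157)·log₁₀(0.157) = 0.1262
  −(0.021)·log₁₀(0.021) = 0.0352
  −(0.005)·log₁₀(0.005) = 0.0115
  −(0.262)·log₁₀(0.262) = 0.1524
Sum: 0.1419 + 0.1262 + 0.0352 + 0.0115 + 0.1524 = 0.467 dits.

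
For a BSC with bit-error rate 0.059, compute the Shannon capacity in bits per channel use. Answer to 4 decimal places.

Binary symmetric channel: C = 1 − h₂(ε) where h₂ is the binary entropy function.
h₂(0.059) = −0.059·log₂0.059 − 0.941·log₂0.941 = 0.3235.
C = 1 − 0.3235 = 0.6765 bits per channel use.

0.6765 bits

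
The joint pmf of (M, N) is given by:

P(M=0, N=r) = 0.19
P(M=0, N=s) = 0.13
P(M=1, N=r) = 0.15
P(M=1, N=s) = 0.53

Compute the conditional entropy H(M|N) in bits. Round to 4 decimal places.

Marginals: p(M) = (0.3200, 0.6800), p(N) = (0.3400, 0.6600).
H(M|N) = Σ p(N) · H(M|N=·).
  N=r: p=0.3400, H(M|N=r) = 0.9900
  N=s: p=0.6600, H(M|N=s) = 0.7158
Weighted sum = 0.8090 bits.

0.8090 bits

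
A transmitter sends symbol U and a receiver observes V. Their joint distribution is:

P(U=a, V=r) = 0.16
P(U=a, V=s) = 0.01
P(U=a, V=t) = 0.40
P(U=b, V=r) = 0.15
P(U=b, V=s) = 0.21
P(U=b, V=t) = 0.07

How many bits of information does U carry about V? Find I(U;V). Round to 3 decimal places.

0.332 bits

Marginals: p(U) = (0.5700, 0.4300), p(V) = (0.3100, 0.2200, 0.4700).
I(U;V) = Σ p(x,y)·log₂[p(x,y)/(p(x)p(y))].
  (a,r): 0.16·log₂(0.9055) = -0.0229
  (a,s): 0.01·log₂(0.0797) = -0.0365
  (a,t): 0.40·log₂(1.4931) = 0.2313
  (b,r): 0.15·log₂(1.1253) = 0.0255
  (b,s): 0.21·log₂(2.2199) = 0.2416
  (b,t): 0.07·log₂(0.3464) = -0.1071
Sum = 0.332 bits.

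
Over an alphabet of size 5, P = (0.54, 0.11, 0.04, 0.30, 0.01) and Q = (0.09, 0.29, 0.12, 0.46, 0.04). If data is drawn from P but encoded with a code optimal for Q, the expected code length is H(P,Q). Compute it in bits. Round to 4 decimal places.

2.5773 bits

H(P,Q) = −Σ p·log₂ q.
  −0.54·log₂(0.09) = 1.87592
  −0.11·log₂(0.29) = 0.19645
  −0.04·log₂(0.12) = 0.12236
  −0.30·log₂(0.46) = 0.33609
  −0.01·log₂(0.04) = 0.04644
H(P,Q) = 2.5773 bits.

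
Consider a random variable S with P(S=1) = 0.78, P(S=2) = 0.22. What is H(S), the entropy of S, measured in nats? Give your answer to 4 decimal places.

0.5269 nats

H(S) = −Σ p·ln p.
  −(0.78)·ln(0.78) = 0.19380
  −(0.22)·ln(0.22) = 0.33311
Sum: 0.19380 + 0.33311 = 0.5269 nats.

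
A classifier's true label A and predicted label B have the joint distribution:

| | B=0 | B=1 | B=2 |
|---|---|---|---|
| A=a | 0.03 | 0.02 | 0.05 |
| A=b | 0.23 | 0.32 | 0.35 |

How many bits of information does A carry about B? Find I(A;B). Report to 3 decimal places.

Marginals: p(A) = (0.1000, 0.9000), p(B) = (0.2600, 0.3400, 0.4000).
I(A;B) = Σ p(x,y)·log₂[p(x,y)/(p(x)p(y))].
  (a,0): 0.03·log₂(1.1538) = 0.0062
  (a,1): 0.02·log₂(0.5882) = -0.0153
  (a,2): 0.05·log₂(1.2500) = 0.0161
  (b,0): 0.23·log₂(0.9829) = -0.0057
  (b,1): 0.32·log₂(1.0458) = 0.0207
  (b,2): 0.35·log₂(0.9722) = -0.0142
Sum = 0.008 bits.

0.008 bits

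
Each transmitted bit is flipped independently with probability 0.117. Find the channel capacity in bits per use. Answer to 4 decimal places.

Binary symmetric channel: C = 1 − h₂(ε) where h₂ is the binary entropy function.
h₂(0.117) = −0.117·log₂0.117 − 0.883·log₂0.883 = 0.5207.
C = 1 − 0.5207 = 0.4793 bits per channel use.

0.4793 bits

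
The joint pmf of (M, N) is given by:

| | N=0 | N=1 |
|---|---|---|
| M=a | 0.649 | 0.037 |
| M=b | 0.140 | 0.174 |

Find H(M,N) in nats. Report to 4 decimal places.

H(M,N) = −Σ p(x,y)·ln p(x,y) over all 4 cells.
  cell (a,0): −0.649·ln0.649 = 0.28058
  cell (a,1): −0.037·ln0.037 = 0.12198
  cell (b,0): −0.140·ln0.140 = 0.27526
  cell (b,1): −0.174·ln0.174 = 0.30427
Sum = 0.9821 nats.

0.9821 nats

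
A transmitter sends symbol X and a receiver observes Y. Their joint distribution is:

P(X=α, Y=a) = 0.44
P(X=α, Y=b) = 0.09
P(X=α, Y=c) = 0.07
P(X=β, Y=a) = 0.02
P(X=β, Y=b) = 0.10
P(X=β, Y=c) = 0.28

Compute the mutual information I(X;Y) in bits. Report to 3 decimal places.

Marginals: p(X) = (0.6000, 0.4000), p(Y) = (0.4600, 0.1900, 0.3500).
I(X;Y) = H(X) + H(Y) − H(X,Y).
H(X) = 0.9710, H(Y) = 1.5007, H(X,Y) = 2.0616.
I(X;Y) = 0.9710 + 1.5007 − 2.0616 = 0.410 bits.

0.410 bits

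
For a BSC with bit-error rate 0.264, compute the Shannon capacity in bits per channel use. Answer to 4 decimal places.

0.1673 bits

Binary symmetric channel: C = 1 − h₂(ε) where h₂ is the binary entropy function.
h₂(0.264) = −0.264·log₂0.264 − 0.736·log₂0.736 = 0.8327.
C = 1 − 0.8327 = 0.1673 bits per channel use.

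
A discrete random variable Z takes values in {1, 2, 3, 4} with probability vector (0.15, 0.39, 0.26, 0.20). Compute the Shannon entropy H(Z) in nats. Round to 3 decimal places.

1.324 nats

H(Z) = −Σ p·ln p.
  −(0.15)·ln(0.15) = 0.2846
  −(0.39)·ln(0.39) = 0.3672
  −(0.26)·ln(0.26) = 0.3502
  −(0.20)·ln(0.20) = 0.3219
Sum: 0.2846 + 0.3672 + 0.3502 + 0.3219 = 1.324 nats.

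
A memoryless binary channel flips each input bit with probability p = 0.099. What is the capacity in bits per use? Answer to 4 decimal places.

Binary symmetric channel: C = 1 − h₂(ε) where h₂ is the binary entropy function.
h₂(0.099) = −0.099·log₂0.099 − 0.901·log₂0.901 = 0.4658.
C = 1 − 0.4658 = 0.5342 bits per channel use.

0.5342 bits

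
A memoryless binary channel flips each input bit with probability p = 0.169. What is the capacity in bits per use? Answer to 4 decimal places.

0.3446 bits

Binary symmetric channel: C = 1 − h₂(ε) where h₂ is the binary entropy function.
h₂(0.169) = −0.169·log₂0.169 − 0.831·log₂0.831 = 0.6554.
C = 1 − 0.6554 = 0.3446 bits per channel use.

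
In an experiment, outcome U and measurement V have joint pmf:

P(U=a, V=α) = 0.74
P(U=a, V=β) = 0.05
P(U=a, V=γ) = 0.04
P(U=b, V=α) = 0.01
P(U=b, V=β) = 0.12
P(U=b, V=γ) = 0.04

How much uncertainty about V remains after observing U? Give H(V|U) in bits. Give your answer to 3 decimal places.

Chain rule: H(V|U) = H(U,V) − H(U).
Marginals: p(U) = (0.8300, 0.1700), p(V) = (0.7500, 0.1700, 0.0800).
H(U,V) = 1.3426 bits; H(U) = 0.6577 bits.
H(V|U) = 1.3426 − 0.6577 = 0.685 bits.

0.685 bits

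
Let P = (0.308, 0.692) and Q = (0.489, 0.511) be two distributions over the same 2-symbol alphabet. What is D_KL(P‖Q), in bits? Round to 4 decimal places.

D(P‖Q) = Σ p·log₂(p/q).
  0.308·log₂(0.308/0.489) = -0.20541
  0.692·log₂(0.692/0.511) = 0.30271
D(P‖Q) = 0.0973 bits.

0.0973 bits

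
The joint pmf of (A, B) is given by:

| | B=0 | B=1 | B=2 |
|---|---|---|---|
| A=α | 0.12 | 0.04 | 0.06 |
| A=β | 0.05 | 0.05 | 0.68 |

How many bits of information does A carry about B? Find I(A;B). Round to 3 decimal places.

Marginals: p(A) = (0.2200, 0.7800), p(B) = (0.1700, 0.0900, 0.7400).
I(A;B) = H(A) + H(B) − H(A,B).
H(A) = 0.7602, H(B) = 1.0687, H(A,B) = 1.6069.
I(A;B) = 0.7602 + 1.0687 − 1.6069 = 0.222 bits.

0.222 bits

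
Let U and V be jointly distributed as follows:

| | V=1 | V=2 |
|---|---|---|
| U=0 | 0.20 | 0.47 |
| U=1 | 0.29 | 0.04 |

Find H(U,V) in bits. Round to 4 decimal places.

1.6800 bits

H(U,V) = −Σ p(x,y)·log₂ p(x,y) over all 4 cells.
  cell (0,1): −0.20·log₂0.20 = 0.46439
  cell (0,2): −0.47·log₂0.47 = 0.51196
  cell (1,1): −0.29·log₂0.29 = 0.51790
  cell (1,2): −0.04·log₂0.04 = 0.18575
Sum = 1.6800 bits.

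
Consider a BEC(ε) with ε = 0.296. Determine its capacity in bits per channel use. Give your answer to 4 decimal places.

Binary erasure channel: capacity C = 1 − ε.
C = 1 − 0.296 = 0.7040 bits per channel use.

0.7040 bits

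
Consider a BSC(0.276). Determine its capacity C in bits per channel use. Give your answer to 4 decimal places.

Binary symmetric channel: C = 1 − h₂(ε) where h₂ is the binary entropy function.
h₂(0.276) = −0.276·log₂0.276 − 0.724·log₂0.724 = 0.8499.
C = 1 − 0.8499 = 0.1501 bits per channel use.

0.1501 bits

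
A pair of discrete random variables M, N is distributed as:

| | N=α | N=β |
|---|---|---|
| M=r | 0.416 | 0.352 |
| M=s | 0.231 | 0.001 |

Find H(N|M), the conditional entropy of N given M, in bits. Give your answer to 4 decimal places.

0.7734 bits

Chain rule: H(N|M) = H(M,N) − H(M).
Marginals: p(M) = (0.7680, 0.2320), p(N) = (0.6470, 0.3530).
H(M,N) = 1.5549 bits; H(M) = 0.7815 bits.
H(N|M) = 1.5549 − 0.7815 = 0.7734 bits.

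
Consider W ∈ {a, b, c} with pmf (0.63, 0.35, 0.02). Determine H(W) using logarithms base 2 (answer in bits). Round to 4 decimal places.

1.0629 bits

H(W) = −Σ p·log₂ p.
  −(0.63)·log₂(0.63) = 0.41994
  −(0.35)·log₂(0.35) = 0.53010
  −(0.02)·log₂(0.02) = 0.11288
Sum: 0.41994 + 0.53010 + 0.11288 = 1.0629 bits.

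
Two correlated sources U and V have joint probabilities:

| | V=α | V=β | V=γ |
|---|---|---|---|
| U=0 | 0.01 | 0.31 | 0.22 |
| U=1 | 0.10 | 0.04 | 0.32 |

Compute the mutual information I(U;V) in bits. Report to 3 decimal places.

Marginals: p(U) = (0.5400, 0.4600), p(V) = (0.1100, 0.3500, 0.5400).
I(U;V) = H(U) + H(V) − H(U,V).
H(U) = 0.9954, H(V) = 1.3604, H(U,V) = 2.1148.
I(U;V) = 0.9954 + 1.3604 − 2.1148 = 0.241 bits.

0.241 bits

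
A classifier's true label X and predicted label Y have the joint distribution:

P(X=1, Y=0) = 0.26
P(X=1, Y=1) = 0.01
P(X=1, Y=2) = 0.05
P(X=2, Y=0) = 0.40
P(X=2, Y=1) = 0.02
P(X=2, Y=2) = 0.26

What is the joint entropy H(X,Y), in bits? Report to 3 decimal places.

H(X,Y) = −Σ p(x,y)·log₂ p(x,y) over all 6 cells.
  cell (1,0): −0.26·log₂0.26 = 0.5053
  cell (1,1): −0.01·log₂0.01 = 0.0664
  cell (1,2): −0.05·log₂0.05 = 0.2161
  cell (2,0): −0.40·log₂0.40 = 0.5288
  cell (2,1): −0.02·log₂0.02 = 0.1129
  cell (2,2): −0.26·log₂0.26 = 0.5053
Sum = 1.935 bits.

1.935 bits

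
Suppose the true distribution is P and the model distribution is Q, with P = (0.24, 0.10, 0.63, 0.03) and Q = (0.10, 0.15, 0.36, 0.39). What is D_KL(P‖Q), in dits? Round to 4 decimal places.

D(P‖Q) = Σ p·log₁₀(p/q).
  0.24·log₁₀(0.24/0.10) = 0.09125
  0.10·log₁₀(0.10/0.15) = -0.01761
  0.63·log₁₀(0.63/0.36) = 0.15311
  0.03·log₁₀(0.03/0.39) = -0.03342
D(P‖Q) = 0.1933 dits.

0.1933 dits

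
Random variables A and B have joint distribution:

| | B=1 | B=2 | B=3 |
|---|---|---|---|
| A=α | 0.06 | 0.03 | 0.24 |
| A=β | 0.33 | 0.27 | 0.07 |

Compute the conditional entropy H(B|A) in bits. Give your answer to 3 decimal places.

Marginals: p(A) = (0.3300, 0.6700), p(B) = (0.3900, 0.3000, 0.3100).
H(B|A) = Σ p(A) · H(B|A=·).
  A=α: p=0.3300, H(B|A=α) = 1.0958
  A=β: p=0.6700, H(B|A=β) = 1.3721
Weighted sum = 1.281 bits.

1.281 bits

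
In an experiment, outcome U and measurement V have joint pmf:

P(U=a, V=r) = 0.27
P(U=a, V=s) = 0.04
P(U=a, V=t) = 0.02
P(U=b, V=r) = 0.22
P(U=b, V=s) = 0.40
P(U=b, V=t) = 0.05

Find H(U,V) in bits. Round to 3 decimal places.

H(U,V) = −Σ p(x,y)·log₂ p(x,y) over all 6 cells.
  cell (a,r): −0.27·log₂0.27 = 0.5100
  cell (a,s): −0.04·log₂0.04 = 0.1858
  cell (a,t): −0.02·log₂0.02 = 0.1129
  cell (b,r): −0.22·log₂0.22 = 0.4806
  cell (b,s): −0.40·log₂0.40 = 0.5288
  cell (b,t): −0.05·log₂0.05 = 0.2161
Sum = 2.034 bits.

2.034 bits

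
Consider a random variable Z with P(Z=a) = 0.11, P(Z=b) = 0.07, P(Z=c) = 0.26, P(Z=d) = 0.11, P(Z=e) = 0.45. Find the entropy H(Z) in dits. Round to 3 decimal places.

0.600 dits

H(Z) = −Σ p·log₁₀ p.
  −(0.11)·log₁₀(0.11) = 0.1054
  −(0.07)·log₁₀(0.07) = 0.0808
  −(0.26)·log₁₀(0.26) = 0.1521
  −(0.11)·log₁₀(0.11) = 0.1054
  −(0.45)·log₁₀(0.45) = 0.1561
Sum: 0.1054 + 0.0808 + 0.1521 + 0.1054 + 0.1561 = 0.600 dits.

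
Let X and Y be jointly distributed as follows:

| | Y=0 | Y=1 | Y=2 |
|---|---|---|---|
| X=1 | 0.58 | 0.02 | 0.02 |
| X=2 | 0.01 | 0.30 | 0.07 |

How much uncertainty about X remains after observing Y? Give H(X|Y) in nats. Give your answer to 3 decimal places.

0.173 nats

Marginals: p(X) = (0.6200, 0.3800), p(Y) = (0.5900, 0.3200, 0.0900).
H(X|Y) = Σ p(Y) · H(X|Y=·).
  Y=0: p=0.5900, H(X|Y=0) = 0.0859
  Y=1: p=0.3200, H(X|Y=1) = 0.2338
  Y=2: p=0.0900, H(X|Y=2) = 0.5297
Weighted sum = 0.173 nats.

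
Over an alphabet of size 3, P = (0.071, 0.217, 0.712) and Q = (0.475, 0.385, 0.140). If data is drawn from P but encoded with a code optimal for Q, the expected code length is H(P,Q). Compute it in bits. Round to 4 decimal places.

H(P,Q) = −Σ p·log₂ q.
  −0.071·log₂(0.475) = 0.07625
  −0.217·log₂(0.385) = 0.29882
  −0.712·log₂(0.140) = 2.01959
H(P,Q) = 2.3947 bits.

2.3947 bits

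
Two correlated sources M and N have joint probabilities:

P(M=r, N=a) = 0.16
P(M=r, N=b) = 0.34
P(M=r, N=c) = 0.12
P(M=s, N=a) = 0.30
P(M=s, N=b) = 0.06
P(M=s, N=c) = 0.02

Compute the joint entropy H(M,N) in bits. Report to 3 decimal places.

H(M,N) = −Σ p(x,y)·log₂ p(x,y) over all 6 cells.
  cell (r,a): −0.16·log₂0.16 = 0.4230
  cell (r,b): −0.34·log₂0.34 = 0.5292
  cell (r,c): −0.12·log₂0.12 = 0.3671
  cell (s,a): −0.30·log₂0.30 = 0.5211
  cell (s,b): −0.06·log₂0.06 = 0.2435
  cell (s,c): −0.02·log₂0.02 = 0.1129
Sum = 2.197 bits.

2.197 bits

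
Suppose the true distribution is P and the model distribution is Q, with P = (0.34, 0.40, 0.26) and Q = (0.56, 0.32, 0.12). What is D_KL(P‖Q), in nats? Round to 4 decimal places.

D(P‖Q) = Σ p·ln(p/q).
  0.34·ln(0.34/0.56) = -0.16966
  0.40·ln(0.40/0.32) = 0.08926
  0.26·ln(0.26/0.12) = 0.20103
D(P‖Q) = 0.1206 nats.

0.1206 nats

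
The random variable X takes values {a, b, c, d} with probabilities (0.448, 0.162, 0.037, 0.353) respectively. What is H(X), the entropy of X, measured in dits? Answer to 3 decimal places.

0.497 dits

H(X) = −Σ p·log₁₀ p.
  −(0.448)·log₁₀(0.448) = 0.1562
  −(0.162)·log₁₀(0.162) = 0.1281
  −(0.037)·log₁₀(0.037) = 0.0530
  −(0.353)·log₁₀(0.353) = 0.1596
Sum: 0.1562 + 0.1281 + 0.0530 + 0.1596 = 0.497 dits.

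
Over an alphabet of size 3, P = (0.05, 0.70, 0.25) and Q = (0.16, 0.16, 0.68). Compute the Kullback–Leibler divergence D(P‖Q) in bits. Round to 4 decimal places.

D(P‖Q) = Σ p·log₂(p/q).
  0.05·log₂(0.05/0.16) = -0.08390
  0.70·log₂(0.70/0.16) = 1.49050
  0.25·log₂(0.25/0.68) = -0.36090
D(P‖Q) = 1.0457 bits.

1.0457 bits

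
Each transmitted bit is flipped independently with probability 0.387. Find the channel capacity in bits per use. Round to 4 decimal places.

Binary symmetric channel: C = 1 − h₂(ε) where h₂ is the binary entropy function.
h₂(0.387) = −0.387·log₂0.387 − 0.613·log₂0.613 = 0.9628.
C = 1 − 0.9628 = 0.0372 bits per channel use.

0.0372 bits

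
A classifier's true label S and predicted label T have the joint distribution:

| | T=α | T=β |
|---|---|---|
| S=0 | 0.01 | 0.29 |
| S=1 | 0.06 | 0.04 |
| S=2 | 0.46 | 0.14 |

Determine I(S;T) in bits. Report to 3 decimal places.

Marginals: p(S) = (0.3000, 0.1000, 0.6000), p(T) = (0.5300, 0.4700).
I(S;T) = Σ p(x,y)·log₂[p(x,y)/(p(x)p(y))].
  (0,α): 0.01·log₂(0.0629) = -0.0399
  (0,β): 0.29·log₂(2.0567) = 0.3017
  (1,α): 0.06·log₂(1.1321) = 0.0107
  (1,β): 0.04·log₂(0.8511) = -0.0093
  (2,α): 0.46·log₂(1.4465) = 0.2450
  (2,β): 0.14·log₂(0.4965) = -0.1414
Sum = 0.367 bits.

0.367 bits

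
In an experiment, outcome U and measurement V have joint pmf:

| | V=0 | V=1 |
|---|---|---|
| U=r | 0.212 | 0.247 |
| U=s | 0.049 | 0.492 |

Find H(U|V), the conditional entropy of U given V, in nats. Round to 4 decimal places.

Chain rule: H(U|V) = H(U,V) − H(V).
Marginals: p(U) = (0.4590, 0.5410), p(V) = (0.2610, 0.7390).
H(U,V) = 1.1710 nats; H(V) = 0.5741 nats.
H(U|V) = 1.1710 − 0.5741 = 0.5969 nats.

0.5969 nats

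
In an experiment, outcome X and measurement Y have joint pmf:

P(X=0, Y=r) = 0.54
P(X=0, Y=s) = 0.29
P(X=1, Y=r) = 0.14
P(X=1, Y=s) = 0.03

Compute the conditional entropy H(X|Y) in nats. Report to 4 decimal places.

0.4453 nats

Chain rule: H(X|Y) = H(X,Y) − H(Y).
Marginals: p(X) = (0.8300, 0.1700), p(Y) = (0.6800, 0.3200).
H(X,Y) = 1.0722 nats; H(Y) = 0.6269 nats.
H(X|Y) = 1.0722 − 0.6269 = 0.4453 nats.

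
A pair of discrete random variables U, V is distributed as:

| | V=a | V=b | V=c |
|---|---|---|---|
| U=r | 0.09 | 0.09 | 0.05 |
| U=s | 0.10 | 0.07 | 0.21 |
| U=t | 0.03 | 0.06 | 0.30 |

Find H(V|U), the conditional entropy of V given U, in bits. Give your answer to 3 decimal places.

Chain rule: H(V|U) = H(U,V) − H(U).
Marginals: p(U) = (0.2300, 0.3800, 0.3900), p(V) = (0.2200, 0.2200, 0.5600).
H(U,V) = 2.8314 bits; H(U) = 1.5479 bits.
H(V|U) = 2.8314 − 1.5479 = 1.283 bits.

1.283 bits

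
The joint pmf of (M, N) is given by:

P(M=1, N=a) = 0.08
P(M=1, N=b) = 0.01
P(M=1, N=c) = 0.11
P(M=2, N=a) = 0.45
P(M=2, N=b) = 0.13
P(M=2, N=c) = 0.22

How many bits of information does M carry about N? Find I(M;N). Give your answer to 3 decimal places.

Marginals: p(M) = (0.2000, 0.8000), p(N) = (0.5300, 0.1400, 0.3300).
I(M;N) = H(M) + H(N) − H(M,N).
H(M) = 0.7219, H(N) = 1.4104, H(M,N) = 2.0899.
I(M;N) = 0.7219 + 1.4104 − 2.0899 = 0.042 bits.

0.042 bits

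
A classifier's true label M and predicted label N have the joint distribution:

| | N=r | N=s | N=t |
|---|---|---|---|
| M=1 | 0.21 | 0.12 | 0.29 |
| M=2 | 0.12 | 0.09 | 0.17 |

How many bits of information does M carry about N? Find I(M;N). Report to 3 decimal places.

Marginals: p(M) = (0.6200, 0.3800), p(N) = (0.3300, 0.2100, 0.4600).
I(M;N) = H(M) + H(N) − H(M,N).
H(M) = 0.9580, H(N) = 1.5160, H(M,N) = 2.4721.
I(M;N) = 0.9580 + 1.5160 − 2.4721 = 0.002 bits.

0.002 bits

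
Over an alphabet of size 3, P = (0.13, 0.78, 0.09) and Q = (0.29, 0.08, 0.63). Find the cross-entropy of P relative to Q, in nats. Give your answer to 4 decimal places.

2.1726 nats

H(P,Q) = −Σ p·ln q.
  −0.13·ln(0.29) = 0.16092
  −0.78·ln(0.08) = 1.97007
  −0.09·ln(0.63) = 0.04158
H(P,Q) = 2.1726 nats.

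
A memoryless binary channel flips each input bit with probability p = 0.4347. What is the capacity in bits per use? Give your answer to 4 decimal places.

0.0123 bits

Binary symmetric channel: C = 1 − h₂(ε) where h₂ is the binary entropy function.
h₂(0.4347) = −0.4347·log₂0.4347 − 0.5653·log₂0.5653 = 0.9877.
C = 1 − 0.9877 = 0.0123 bits per channel use.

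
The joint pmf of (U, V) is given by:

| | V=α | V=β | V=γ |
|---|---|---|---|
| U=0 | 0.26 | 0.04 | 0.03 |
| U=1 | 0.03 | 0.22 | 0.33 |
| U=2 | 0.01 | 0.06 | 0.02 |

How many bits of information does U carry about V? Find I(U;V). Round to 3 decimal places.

Marginals: p(U) = (0.3300, 0.5800, 0.0900), p(V) = (0.3000, 0.3200, 0.3800).
I(U;V) = H(U) + H(V) − H(U,V).
H(U) = 1.2963, H(V) = 1.5776, H(U,V) = 2.4258.
I(U;V) = 1.2963 + 1.5776 − 2.4258 = 0.448 bits.

0.448 bits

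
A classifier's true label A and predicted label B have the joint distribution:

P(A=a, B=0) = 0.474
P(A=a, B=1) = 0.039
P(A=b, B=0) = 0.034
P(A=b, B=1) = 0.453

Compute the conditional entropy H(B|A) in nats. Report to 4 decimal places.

Marginals: p(A) = (0.5130, 0.4870), p(B) = (0.5080, 0.4920).
H(B|A) = Σ p(A) · H(B|A=·).
  A=a: p=0.5130, H(B|A=a) = 0.2689
  A=b: p=0.4870, H(B|A=b) = 0.2532
Weighted sum = 0.2613 nats.

0.2613 nats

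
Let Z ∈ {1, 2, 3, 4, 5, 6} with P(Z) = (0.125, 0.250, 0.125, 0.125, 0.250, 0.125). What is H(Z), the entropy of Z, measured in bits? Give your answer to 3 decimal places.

2.500 bits

H(Z) = −Σ p·log₂ p.
  −(0.125)·log₂(0.125) = 0.3750
  −(0.250)·log₂(0.250) = 0.5000
  −(0.125)·log₂(0.125) = 0.3750
  −(0.125)·log₂(0.125) = 0.3750
  −(0.250)·log₂(0.250) = 0.5000
  −(0.125)·log₂(0.125) = 0.3750
Sum: 0.3750 + 0.5000 + 0.3750 + 0.3750 + 0.5000 + 0.3750 = 2.500 bits.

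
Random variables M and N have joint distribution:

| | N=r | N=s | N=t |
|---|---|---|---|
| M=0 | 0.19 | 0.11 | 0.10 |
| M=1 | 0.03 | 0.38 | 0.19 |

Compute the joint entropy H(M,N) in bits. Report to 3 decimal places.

H(M,N) = −Σ p(x,y)·log₂ p(x,y) over all 6 cells.
  cell (0,r): −0.19·log₂0.19 = 0.4552
  cell (0,s): −0.11·log₂0.11 = 0.3503
  cell (0,t): −0.10·log₂0.10 = 0.3322
  cell (1,r): −0.03·log₂0.03 = 0.1518
  cell (1,s): −0.38·log₂0.38 = 0.5305
  cell (1,t): −0.19·log₂0.19 = 0.4552
Sum = 2.275 bits.

2.275 bits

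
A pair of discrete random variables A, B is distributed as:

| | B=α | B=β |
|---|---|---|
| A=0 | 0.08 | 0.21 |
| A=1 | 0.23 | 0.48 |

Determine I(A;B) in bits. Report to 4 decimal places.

0.0016 bits

Marginals: p(A) = (0.2900, 0.7100), p(B) = (0.3100, 0.6900).
I(A;B) = H(A) + H(B) − H(A,B).
H(A) = 0.8687, H(B) = 0.8932, H(A,B) = 1.7603.
I(A;B) = 0.8687 + 0.8932 − 1.7603 = 0.0016 bits.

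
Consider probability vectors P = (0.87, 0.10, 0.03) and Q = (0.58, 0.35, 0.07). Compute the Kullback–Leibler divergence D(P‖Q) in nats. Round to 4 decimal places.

D(P‖Q) = Σ p·ln(p/q).
  0.87·ln(0.87/0.58) = 0.35275
  0.10·ln(0.10/0.35) = -0.12528
  0.03·ln(0.03/0.07) = -0.02542
D(P‖Q) = 0.2021 nats.

0.2021 nats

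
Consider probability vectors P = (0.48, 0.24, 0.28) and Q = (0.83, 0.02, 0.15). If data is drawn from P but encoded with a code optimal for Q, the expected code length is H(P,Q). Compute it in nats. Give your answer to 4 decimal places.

1.5595 nats

H(P,Q) = −Σ p·ln q.
  −0.48·ln(0.83) = 0.08944
  −0.24·ln(0.02) = 0.93889
  −0.28·ln(0.15) = 0.53119
H(P,Q) = 1.5595 nats.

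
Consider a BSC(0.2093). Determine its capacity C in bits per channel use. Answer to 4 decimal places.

Binary symmetric channel: C = 1 − h₂(ε) where h₂ is the binary entropy function.
h₂(0.2093) = −0.2093·log₂0.2093 − 0.7907·log₂0.7907 = 0.7401.
C = 1 − 0.7401 = 0.2599 bits per channel use.

0.2599 bits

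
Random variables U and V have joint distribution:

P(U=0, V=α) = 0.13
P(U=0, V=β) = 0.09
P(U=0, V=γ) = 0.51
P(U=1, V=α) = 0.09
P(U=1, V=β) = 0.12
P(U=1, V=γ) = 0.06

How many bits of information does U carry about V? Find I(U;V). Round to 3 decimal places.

Marginals: p(U) = (0.7300, 0.2700), p(V) = (0.2200, 0.2100, 0.5700).
I(U;V) = H(U) + H(V) − H(U,V).
H(U) = 0.8415, H(V) = 1.4156, H(U,V) = 2.1140.
I(U;V) = 0.8415 + 1.4156 − 2.1140 = 0.143 bits.

0.143 bits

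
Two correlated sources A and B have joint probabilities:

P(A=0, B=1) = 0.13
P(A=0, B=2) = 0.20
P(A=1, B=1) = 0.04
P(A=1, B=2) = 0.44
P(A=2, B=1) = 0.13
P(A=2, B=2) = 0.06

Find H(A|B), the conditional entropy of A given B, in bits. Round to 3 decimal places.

Marginals: p(A) = (0.3300, 0.4800, 0.1900), p(B) = (0.3000, 0.7000).
H(A|B) = Σ p(B) · H(A|B=·).
  B=1: p=0.3000, H(A|B=1) = 1.4332
  B=2: p=0.7000, H(A|B=2) = 1.2412
Weighted sum = 1.299 bits.

1.299 bits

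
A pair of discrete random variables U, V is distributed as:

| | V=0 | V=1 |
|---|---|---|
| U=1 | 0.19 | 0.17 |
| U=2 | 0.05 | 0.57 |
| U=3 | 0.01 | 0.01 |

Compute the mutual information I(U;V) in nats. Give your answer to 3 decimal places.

0.126 nats

Marginals: p(U) = (0.3600, 0.6200, 0.0200), p(V) = (0.2500, 0.7500).
I(U;V) = Σ p(x,y)·ln[p(x,y)/(p(x)p(y))].
  (1,0): 0.19·ln(2.1111) = 0.1420
  (1,1): 0.17·ln(0.6296) = -0.0786
  (2,0): 0.05·ln(0.3226) = -0.0566
  (2,1): 0.57·ln(1.2258) = 0.1161
  (3,0): 0.01·ln(2.0000) = 0.0069
  (3,1): 0.01·ln(0.6667) = -0.0041
Sum = 0.126 nats.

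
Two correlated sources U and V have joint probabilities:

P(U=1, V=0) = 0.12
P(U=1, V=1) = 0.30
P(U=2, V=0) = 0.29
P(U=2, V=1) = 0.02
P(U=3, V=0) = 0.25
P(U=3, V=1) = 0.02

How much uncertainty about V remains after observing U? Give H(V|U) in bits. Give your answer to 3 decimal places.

0.572 bits

Chain rule: H(V|U) = H(U,V) − H(U).
Marginals: p(U) = (0.4200, 0.3100, 0.2700), p(V) = (0.6600, 0.3400).
H(U,V) = 2.1318 bits; H(U) = 1.5595 bits.
H(V|U) = 2.1318 − 1.5595 = 0.572 bits.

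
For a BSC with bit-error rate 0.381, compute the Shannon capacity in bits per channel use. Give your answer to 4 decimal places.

Binary symmetric channel: C = 1 − h₂(ε) where h₂ is the binary entropy function.
h₂(0.381) = −0.381·log₂0.381 − 0.619·log₂0.619 = 0.9587.
C = 1 − 0.9587 = 0.0413 bits per channel use.

0.0413 bits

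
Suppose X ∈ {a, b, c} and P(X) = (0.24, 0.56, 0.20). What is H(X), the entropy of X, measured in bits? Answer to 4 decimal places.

H(X) = −Σ p·log₂ p.
  −(0.24)·log₂(0.24) = 0.49413
  −(0.56)·log₂(0.56) = 0.46844
  −(0.20)·log₂(0.20) = 0.46439
Sum: 0.49413 + 0.46844 + 0.46439 = 1.4270 bits.

1.4270 bits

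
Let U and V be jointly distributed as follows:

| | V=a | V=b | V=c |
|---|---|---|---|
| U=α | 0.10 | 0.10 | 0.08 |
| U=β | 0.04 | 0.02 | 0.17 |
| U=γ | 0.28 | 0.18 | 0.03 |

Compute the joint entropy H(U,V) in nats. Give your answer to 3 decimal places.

1.941 nats

H(U,V) = −Σ p(x,y)·ln p(x,y) over all 9 cells.
  cell (α,a): −0.10·ln0.10 = 0.2303
  cell (α,b): −0.10·ln0.10 = 0.2303
  cell (α,c): −0.08·ln0.08 = 0.2021
  cell (β,a): −0.04·ln0.04 = 0.1288
  cell (β,b): −0.02·ln0.02 = 0.0782
  cell (β,c): −0.17·ln0.17 = 0.3012
  cell (γ,a): −0.28·ln0.28 = 0.3564
  cell (γ,b): −0.18·ln0.18 = 0.3087
  cell (γ,c): −0.03·ln0.03 = 0.1052
Sum = 1.941 nats.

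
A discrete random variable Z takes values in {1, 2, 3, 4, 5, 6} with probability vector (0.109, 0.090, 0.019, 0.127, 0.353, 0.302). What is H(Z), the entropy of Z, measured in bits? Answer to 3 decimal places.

2.200 bits

H(Z) = −Σ p·log₂ p.
  −(0.109)·log₂(0.109) = 0.3485
  −(0.090)·log₂(0.090) = 0.3127
  −(0.019)·log₂(0.019) = 0.1086
  −(0.127)·log₂(0.127) = 0.3781
  −(0.353)·log₂(0.353) = 0.5303
  −(0.302)·log₂(0.302) = 0.5217
Sum: 0.3485 + 0.3127 + 0.1086 + 0.3781 + 0.5303 + 0.5217 = 2.200 bits.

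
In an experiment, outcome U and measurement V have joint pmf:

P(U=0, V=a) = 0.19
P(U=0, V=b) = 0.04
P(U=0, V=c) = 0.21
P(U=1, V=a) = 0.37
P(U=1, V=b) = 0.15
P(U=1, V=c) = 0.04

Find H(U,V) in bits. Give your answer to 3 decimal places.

2.241 bits

H(U,V) = −Σ p(x,y)·log₂ p(x,y) over all 6 cells.
  cell (0,a): −0.19·log₂0.19 = 0.4552
  cell (0,b): −0.04·log₂0.04 = 0.1858
  cell (0,c): −0.21·log₂0.21 = 0.4728
  cell (1,a): −0.37·log₂0.37 = 0.5307
  cell (1,b): −0.15·log₂0.15 = 0.4105
  cell (1,c): −0.04·log₂0.04 = 0.1858
Sum = 2.241 bits.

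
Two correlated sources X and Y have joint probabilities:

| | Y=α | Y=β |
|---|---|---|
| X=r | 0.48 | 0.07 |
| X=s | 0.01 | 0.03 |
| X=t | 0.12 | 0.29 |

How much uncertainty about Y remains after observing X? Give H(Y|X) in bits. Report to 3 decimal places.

Marginals: p(X) = (0.5500, 0.0400, 0.4100), p(Y) = (0.6100, 0.3900).
H(Y|X) = Σ p(X) · H(Y|X=·).
  X=r: p=0.5500, H(Y|X=r) = 0.5499
  X=s: p=0.0400, H(Y|X=s) = 0.8113
  X=t: p=0.4100, H(Y|X=t) = 0.8722
Weighted sum = 0.692 bits.

0.692 bits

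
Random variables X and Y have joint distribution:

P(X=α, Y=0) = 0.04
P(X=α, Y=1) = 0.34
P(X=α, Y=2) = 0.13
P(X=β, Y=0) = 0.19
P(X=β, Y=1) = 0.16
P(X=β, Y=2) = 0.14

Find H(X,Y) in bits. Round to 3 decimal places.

2.373 bits

H(X,Y) = −Σ p(x,y)·log₂ p(x,y) over all 6 cells.
  cell (α,0): −0.04·log₂0.04 = 0.1858
  cell (α,1): −0.34·log₂0.34 = 0.5292
  cell (α,2): −0.13·log₂0.13 = 0.3826
  cell (β,0): −0.19·log₂0.19 = 0.4552
  cell (β,1): −0.16·log₂0.16 = 0.4230
  cell (β,2): −0.14·log₂0.14 = 0.3971
Sum = 2.373 bits.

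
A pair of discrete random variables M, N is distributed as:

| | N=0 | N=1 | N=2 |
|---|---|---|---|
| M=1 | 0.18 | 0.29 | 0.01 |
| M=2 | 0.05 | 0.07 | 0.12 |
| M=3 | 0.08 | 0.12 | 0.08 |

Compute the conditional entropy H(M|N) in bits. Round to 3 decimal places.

1.327 bits

Marginals: p(M) = (0.4800, 0.2400, 0.2800), p(N) = (0.3100, 0.4800, 0.2100).
H(M|N) = Σ p(N) · H(M|N=·).
  N=0: p=0.3100, H(M|N=0) = 1.3843
  N=1: p=0.4800, H(M|N=1) = 1.3443
  N=2: p=0.2100, H(M|N=2) = 1.2009
Weighted sum = 1.327 bits.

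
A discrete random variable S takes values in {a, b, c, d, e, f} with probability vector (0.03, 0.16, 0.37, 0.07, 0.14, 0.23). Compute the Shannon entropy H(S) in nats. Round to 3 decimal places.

1.566 nats

H(S) = −Σ p·ln p.
  −(0.03)·ln(0.03) = 0.1052
  −(0.16)·ln(0.16) = 0.2932
  −(0.37)·ln(0.37) = 0.3679
  −(0.07)·ln(0.07) = 0.1861
  −(0.14)·ln(0.14) = 0.2753
  −(0.23)·ln(0.23) = 0.3380
Sum: 0.1052 + 0.2932 + 0.3679 + 0.1861 + 0.2753 + 0.3380 = 1.566 nats.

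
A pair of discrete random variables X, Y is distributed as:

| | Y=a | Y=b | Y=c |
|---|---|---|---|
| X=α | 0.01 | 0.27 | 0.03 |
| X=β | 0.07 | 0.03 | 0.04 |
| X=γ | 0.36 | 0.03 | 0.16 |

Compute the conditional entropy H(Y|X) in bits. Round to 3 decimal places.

Chain rule: H(Y|X) = H(X,Y) − H(X).
Marginals: p(X) = (0.3100, 0.1400, 0.5500), p(Y) = (0.4400, 0.3300, 0.2300).
H(X,Y) = 2.4397 bits; H(X) = 1.3953 bits.
H(Y|X) = 2.4397 − 1.3953 = 1.044 bits.

1.044 bits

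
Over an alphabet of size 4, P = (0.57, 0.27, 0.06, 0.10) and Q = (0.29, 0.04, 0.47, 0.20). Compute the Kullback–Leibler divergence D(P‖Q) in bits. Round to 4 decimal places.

1.0213 bits

D(P‖Q) = Σ p·log₂(p/q).
  0.57·log₂(0.57/0.29) = 0.55570
  0.27·log₂(0.27/0.04) = 0.74382
  0.06·log₂(0.06/0.47) = -0.17818
  0.10·log₂(0.10/0.20) = -0.10000
D(P‖Q) = 1.0213 bits.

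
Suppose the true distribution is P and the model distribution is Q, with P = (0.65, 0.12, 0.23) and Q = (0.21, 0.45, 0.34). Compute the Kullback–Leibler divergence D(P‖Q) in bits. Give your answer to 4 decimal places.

0.7010 bits

D(P‖Q) = Σ p·log₂(p/q).
  0.65·log₂(0.65/0.21) = 1.05953
  0.12·log₂(0.12/0.45) = -0.22883
  0.23·log₂(0.23/0.34) = -0.12970
D(P‖Q) = 0.7010 bits.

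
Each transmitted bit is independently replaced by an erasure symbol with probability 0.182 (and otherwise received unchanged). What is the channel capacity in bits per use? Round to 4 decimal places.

0.8180 bits

Binary erasure channel: capacity C = 1 − ε.
C = 1 − 0.182 = 0.8180 bits per channel use.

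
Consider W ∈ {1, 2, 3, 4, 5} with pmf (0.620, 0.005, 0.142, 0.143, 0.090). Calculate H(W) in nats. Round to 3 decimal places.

1.095 nats

H(W) = −Σ p·ln p.
  −(0.620)·ln(0.620) = 0.2964
  −(0.005)·ln(0.005) = 0.0265
  −(0.142)·ln(0.142) = 0.2772
  −(0.143)·ln(0.143) = 0.2781
  −(0.090)·ln(0.090) = 0.2167
Sum: 0.2964 + 0.0265 + 0.2772 + 0.2781 + 0.2167 = 1.095 nats.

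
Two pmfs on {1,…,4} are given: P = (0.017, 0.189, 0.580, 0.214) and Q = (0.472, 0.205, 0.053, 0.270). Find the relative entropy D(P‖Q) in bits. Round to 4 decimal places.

D(P‖Q) = Σ p·log₂(p/q).
  0.017·log₂(0.017/0.472) = -0.08152
  0.189·log₂(0.189/0.205) = -0.02216
  0.580·log₂(0.580/0.053) = 2.00215
  0.214·log₂(0.214/0.270) = -0.07176
D(P‖Q) = 1.8267 bits.

1.8267 bits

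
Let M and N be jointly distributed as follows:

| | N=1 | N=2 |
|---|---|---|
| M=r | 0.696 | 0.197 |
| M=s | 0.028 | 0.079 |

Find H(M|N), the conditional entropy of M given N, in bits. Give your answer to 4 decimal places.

0.4094 bits

Marginals: p(M) = (0.8930, 0.1070), p(N) = (0.7240, 0.2760).
H(M|N) = Σ p(N) · H(M|N=·).
  N=1: p=0.7240, H(M|N=1) = 0.2362
  N=2: p=0.2760, H(M|N=2) = 0.8638
Weighted sum = 0.4094 bits.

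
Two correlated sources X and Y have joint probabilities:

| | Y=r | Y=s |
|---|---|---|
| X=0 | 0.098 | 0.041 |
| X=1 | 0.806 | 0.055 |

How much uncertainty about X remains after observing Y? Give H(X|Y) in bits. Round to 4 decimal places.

Marginals: p(X) = (0.1390, 0.8610), p(Y) = (0.9040, 0.0960).
H(X|Y) = Σ p(Y) · H(X|Y=·).
  Y=r: p=0.9040, H(X|Y=r) = 0.4951
  Y=s: p=0.0960, H(X|Y=s) = 0.9846
Weighted sum = 0.5421 bits.

0.5421 bits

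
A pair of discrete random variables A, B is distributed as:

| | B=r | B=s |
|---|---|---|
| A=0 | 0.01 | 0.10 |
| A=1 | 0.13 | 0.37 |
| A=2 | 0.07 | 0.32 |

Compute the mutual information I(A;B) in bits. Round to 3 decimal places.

Marginals: p(A) = (0.1100, 0.5000, 0.3900), p(B) = (0.2100, 0.7900).
I(A;B) = H(A) + H(B) − H(A,B).
H(A) = 1.3801, H(B) = 0.7415, H(A,B) = 2.1066.
I(A;B) = 1.3801 + 0.7415 − 2.1066 = 0.015 bits.

0.015 bits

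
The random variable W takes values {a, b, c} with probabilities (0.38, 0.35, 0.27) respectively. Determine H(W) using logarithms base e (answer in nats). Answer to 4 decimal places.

H(W) = −Σ p·ln p.
  −(0.38)·ln(0.38) = 0.36768
  −(0.35)·ln(0.35) = 0.36744
  −(0.27)·ln(0.27) = 0.35352
Sum: 0.36768 + 0.36744 + 0.35352 = 1.0886 nats.

1.0886 nats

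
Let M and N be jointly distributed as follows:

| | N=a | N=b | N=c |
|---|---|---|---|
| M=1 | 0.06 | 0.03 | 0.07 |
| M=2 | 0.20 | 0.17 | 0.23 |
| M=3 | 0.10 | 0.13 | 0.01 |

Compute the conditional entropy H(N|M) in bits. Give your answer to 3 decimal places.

Marginals: p(M) = (0.1600, 0.6000, 0.2400), p(N) = (0.3600, 0.3300, 0.3100).
H(N|M) = Σ p(M) · H(N|M=·).
  M=1: p=0.1600, H(N|M=1) = 1.5052
  M=2: p=0.6000, H(N|M=2) = 1.5741
  M=3: p=0.2400, H(N|M=3) = 1.1964
Weighted sum = 1.472 bits.

1.472 bits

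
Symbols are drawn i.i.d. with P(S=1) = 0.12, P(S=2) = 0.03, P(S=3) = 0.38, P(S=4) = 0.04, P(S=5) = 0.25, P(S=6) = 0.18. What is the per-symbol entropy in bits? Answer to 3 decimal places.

H(S) = −Σ p·log₂ p.
  −(0.12)·log₂(0.12) = 0.3671
  −(0.03)·log₂(0.03) = 0.1518
  −(0.38)·log₂(0.38) = 0.5305
  −(0.04)·log₂(0.04) = 0.1858
  −(0.25)·log₂(0.25) = 0.5000
  −(0.18)·log₂(0.18) = 0.4453
Sum: 0.3671 + 0.1518 + 0.5305 + 0.1858 + 0.5000 + 0.4453 = 2.180 bits.

2.180 bits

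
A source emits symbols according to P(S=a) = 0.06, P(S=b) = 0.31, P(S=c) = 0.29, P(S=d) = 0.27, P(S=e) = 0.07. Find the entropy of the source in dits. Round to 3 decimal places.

H(S) = −Σ p·log₁₀ p.
  −(0.06)·log₁₀(0.06) = 0.0733
  −(0.31)·log₁₀(0.31) = 0.1577
  −(0.29)·log₁₀(0.29) = 0.1559
  −(0.27)·log₁₀(0.27) = 0.1535
  −(0.07)·log₁₀(0.07) = 0.0808
Sum: 0.0733 + 0.1577 + 0.1559 + 0.1535 + 0.0808 = 0.621 dits.

0.621 dits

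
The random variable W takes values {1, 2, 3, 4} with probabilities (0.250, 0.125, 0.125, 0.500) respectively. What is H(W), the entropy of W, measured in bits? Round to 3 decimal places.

1.750 bits

H(W) = −Σ p·log₂ p.
  −(0.250)·log₂(0.250) = 0.5000
  −(0.125)·log₂(0.125) = 0.3750
  −(0.125)·log₂(0.125) = 0.3750
  −(0.500)·log₂(0.500) = 0.5000
Sum: 0.5000 + 0.3750 + 0.3750 + 0.5000 = 1.750 bits.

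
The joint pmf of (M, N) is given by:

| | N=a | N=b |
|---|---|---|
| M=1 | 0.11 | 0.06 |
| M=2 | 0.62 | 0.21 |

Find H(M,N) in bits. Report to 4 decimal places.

H(M,N) = −Σ p(x,y)·log₂ p(x,y) over all 4 cells.
  cell (1,a): −0.11·log₂0.11 = 0.35029
  cell (1,b): −0.06·log₂0.06 = 0.24353
  cell (2,a): −0.62·log₂0.62 = 0.42759
  cell (2,b): −0.21·log₂0.21 = 0.47282
Sum = 1.4942 bits.

1.4942 bits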